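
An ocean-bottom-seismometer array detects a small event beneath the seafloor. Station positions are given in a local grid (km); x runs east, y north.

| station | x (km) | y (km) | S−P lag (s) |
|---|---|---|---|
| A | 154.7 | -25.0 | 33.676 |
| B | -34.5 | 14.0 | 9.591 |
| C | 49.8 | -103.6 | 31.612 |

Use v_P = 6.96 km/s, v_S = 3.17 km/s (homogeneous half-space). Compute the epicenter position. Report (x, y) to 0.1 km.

x ≈ -18.2 km, y ≈ 67.4 km

Distance from S−P lag: d = Δt · v_P v_S / (v_P − v_S) = Δt · (6.96·3.17)/(6.96−3.17) ≈ 5.8214·Δt.
So d_A = 196.04, d_B = 55.83, d_C = 184.03 km.
Circle about each station: (x − 154.7)² + (y + 25.0)² = 196.04²; (x + 34.5)² + (y − 14.0)² = 55.83²; (x − 49.8)² + (y + 103.6)² = 184.03².
Subtracting the A equation from the B and C equations removes the quadratic terms:
-378.4 x + 78.0 y = 12143.85
-209.8 x − 157.2 y = -6779.45
Solving the 2×2 system: x ≈ -18.2, y ≈ 67.4 km.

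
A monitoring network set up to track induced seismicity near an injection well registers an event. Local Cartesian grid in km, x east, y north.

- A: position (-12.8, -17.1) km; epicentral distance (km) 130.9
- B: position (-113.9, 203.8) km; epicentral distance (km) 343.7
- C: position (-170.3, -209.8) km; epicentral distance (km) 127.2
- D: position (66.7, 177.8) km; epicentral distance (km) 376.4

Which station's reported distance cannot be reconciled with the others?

D

Solve using three stations at a time. Using A, B, C (subtract circle equations pairwise → linear system) gives (x, y) ≈ (-66.3, -136.6).
Distances from that point to each station vs reported:
  A: calculated 130.9 vs reported 130.9 → residual 0.0 km
  B: calculated 343.7 vs reported 343.7 → residual 0.0 km
  C: calculated 127.2 vs reported 127.2 → residual 0.0 km
  D: calculated 341.4 vs reported 376.4 → residual 35.0 km
A, B, C are mutually consistent (residuals ≈ 0); D is off by 35.0 km.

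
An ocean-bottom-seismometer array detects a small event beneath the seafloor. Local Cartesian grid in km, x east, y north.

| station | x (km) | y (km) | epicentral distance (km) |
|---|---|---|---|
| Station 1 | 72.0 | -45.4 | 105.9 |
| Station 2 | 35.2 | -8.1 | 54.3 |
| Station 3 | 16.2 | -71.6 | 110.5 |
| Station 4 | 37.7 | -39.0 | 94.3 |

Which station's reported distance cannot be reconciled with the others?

Solve using three stations at a time. Using Station 1, Station 2, Station 3 (subtract circle equations pairwise → linear system) gives (x, y) ≈ (7.5, 38.5).
Distances from that point to each station vs reported:
  Station 1: calculated 105.9 vs reported 105.9 → residual 0.0 km
  Station 2: calculated 54.3 vs reported 54.3 → residual 0.0 km
  Station 3: calculated 110.5 vs reported 110.5 → residual 0.0 km
  Station 4: calculated 83.2 vs reported 94.3 → residual 11.1 km
Station 1, Station 2, Station 3 are mutually consistent (residuals ≈ 0); Station 4 is off by 11.1 km.

Station 4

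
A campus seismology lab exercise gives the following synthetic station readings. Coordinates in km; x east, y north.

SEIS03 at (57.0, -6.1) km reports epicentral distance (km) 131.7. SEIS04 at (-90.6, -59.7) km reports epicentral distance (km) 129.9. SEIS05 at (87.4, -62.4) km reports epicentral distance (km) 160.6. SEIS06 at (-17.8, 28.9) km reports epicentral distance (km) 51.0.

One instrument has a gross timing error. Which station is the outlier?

SEIS05

Solve using three stations at a time. Using SEIS03, SEIS04, SEIS06 (subtract circle equations pairwise → linear system) gives (x, y) ≈ (-53.9, 64.9).
Distances from that point to each station vs reported:
  SEIS03: calculated 131.7 vs reported 131.7 → residual 0.0 km
  SEIS04: calculated 129.9 vs reported 129.9 → residual 0.0 km
  SEIS05: calculated 190.2 vs reported 160.6 → residual 29.6 km
  SEIS06: calculated 51.0 vs reported 51.0 → residual 0.0 km
SEIS03, SEIS04, SEIS06 are mutually consistent (residuals ≈ 0); SEIS05 is off by 29.6 km.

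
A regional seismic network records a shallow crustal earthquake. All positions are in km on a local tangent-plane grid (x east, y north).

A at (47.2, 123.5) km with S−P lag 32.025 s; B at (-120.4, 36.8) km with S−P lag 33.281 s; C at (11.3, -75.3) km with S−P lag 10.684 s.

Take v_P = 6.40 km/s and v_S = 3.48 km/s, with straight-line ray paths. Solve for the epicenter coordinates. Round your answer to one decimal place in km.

80.4 km east, -118.5 km north

Distance from S−P lag: d = Δt · v_P v_S / (v_P − v_S) = Δt · (6.40·3.48)/(6.40−3.48) ≈ 7.6274·Δt.
So d_A = 244.27, d_B = 253.85, d_C = 81.49 km.
Circle about each station: (x − 47.2)² + (y − 123.5)² = 244.27²; (x + 120.4)² + (y − 36.8)² = 253.85²; (x − 11.3)² + (y + 75.3)² = 81.49².
Subtracting pairs of circle equations eliminates x²+y² and gives linear equations (the radical axes):
-335.2 x − 173.4 y = -6401.68
-71.8 x − 397.6 y = 41344.90
Solving the 2×2 system: x ≈ 80.4, y ≈ -118.5 km.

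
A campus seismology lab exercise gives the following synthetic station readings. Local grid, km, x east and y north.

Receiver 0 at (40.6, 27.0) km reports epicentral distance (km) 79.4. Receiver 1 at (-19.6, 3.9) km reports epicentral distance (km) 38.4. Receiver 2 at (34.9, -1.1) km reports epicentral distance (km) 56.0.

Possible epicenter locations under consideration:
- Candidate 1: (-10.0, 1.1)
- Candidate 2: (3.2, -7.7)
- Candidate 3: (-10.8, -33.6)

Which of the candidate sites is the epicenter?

Candidate 3

For each candidate, compare |candidate − station| to the reported distance:
Candidate 1: residuals Receiver 0 22.6, Receiver 1 28.4, Receiver 2 11.0 → max 28.4 km
Candidate 2: residuals Receiver 0 28.4, Receiver 1 12.8, Receiver 2 23.6 → max 28.4 km
Candidate 3: residuals Receiver 0 0.1, Receiver 1 0.1, Receiver 2 0.1 → max 0.1 km
Only Candidate 3 has all residuals ≈ 0.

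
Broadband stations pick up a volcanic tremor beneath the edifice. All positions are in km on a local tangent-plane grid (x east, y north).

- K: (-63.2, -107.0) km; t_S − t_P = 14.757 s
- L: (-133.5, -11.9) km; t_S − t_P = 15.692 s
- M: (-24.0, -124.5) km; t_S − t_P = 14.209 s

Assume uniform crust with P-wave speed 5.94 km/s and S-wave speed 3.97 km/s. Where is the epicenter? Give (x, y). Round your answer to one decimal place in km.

Distance from S−P lag: d = Δt · v_P v_S / (v_P − v_S) = Δt · (5.94·3.97)/(5.94−3.97) ≈ 11.9705·Δt.
So d_K = 176.65, d_L = 187.84, d_M = 170.09 km.
Circle about each station: (x + 63.2)² + (y + 107.0)² = 176.65²; (x + 133.5)² + (y + 11.9)² = 187.84²; (x + 24.0)² + (y + 124.5)² = 170.09².
Subtracting the K equation from the L and M equations removes the quadratic terms:
-140.6 x + 190.2 y = -1558.02
78.4 x − 35.0 y = 2907.62
Solving the 2×2 system: x ≈ 49.9, y ≈ 28.7 km.

x ≈ 49.9 km, y ≈ 28.7 km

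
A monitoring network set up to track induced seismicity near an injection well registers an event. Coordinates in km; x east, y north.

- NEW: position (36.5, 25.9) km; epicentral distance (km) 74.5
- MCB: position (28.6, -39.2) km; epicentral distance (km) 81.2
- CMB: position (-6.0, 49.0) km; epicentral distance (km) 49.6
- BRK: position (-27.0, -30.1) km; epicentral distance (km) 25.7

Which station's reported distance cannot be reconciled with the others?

BRK

Solve using three stations at a time. Using NEW, MCB, CMB (subtract circle equations pairwise → linear system) gives (x, y) ≈ (-36.2, 9.7).
Distances from that point to each station vs reported:
  NEW: calculated 74.5 vs reported 74.5 → residual 0.0 km
  MCB: calculated 81.2 vs reported 81.2 → residual 0.0 km
  CMB: calculated 49.6 vs reported 49.6 → residual 0.0 km
  BRK: calculated 40.8 vs reported 25.7 → residual 15.1 km
NEW, MCB, CMB are mutually consistent (residuals ≈ 0); BRK is off by 15.1 km.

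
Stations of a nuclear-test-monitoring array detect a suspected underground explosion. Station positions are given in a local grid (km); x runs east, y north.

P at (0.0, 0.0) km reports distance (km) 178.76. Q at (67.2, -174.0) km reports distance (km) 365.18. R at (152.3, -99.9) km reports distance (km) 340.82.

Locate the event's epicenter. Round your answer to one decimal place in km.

Circle about each station: x² + y² = 178.76²; (x − 67.2)² + (y + 174.0)² = 365.18²; (x − 152.3)² + (y + 99.9)² = 340.82².
Subtracting the P equation from the Q and R equations removes the quadratic terms:
134.4 x − 348.0 y = -66609.45
304.6 x − 199.8 y = -51027.83
Solving the 2×2 system: x ≈ -56.2, y ≈ 169.7 km.
Check against P (with the unrounded x, y): √(x²+y²) = 178.76 ≈ 178.76 km. ✓

x ≈ -56.2 km, y ≈ 169.7 km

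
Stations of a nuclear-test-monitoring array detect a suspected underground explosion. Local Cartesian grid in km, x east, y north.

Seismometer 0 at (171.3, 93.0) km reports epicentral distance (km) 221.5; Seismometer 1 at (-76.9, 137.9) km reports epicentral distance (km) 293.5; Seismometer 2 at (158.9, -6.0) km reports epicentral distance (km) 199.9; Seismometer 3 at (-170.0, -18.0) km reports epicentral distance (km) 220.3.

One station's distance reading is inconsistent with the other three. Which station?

Solve using three stations at a time. Using Seismometer 1, Seismometer 2, Seismometer 3 (subtract circle equations pairwise → linear system) gives (x, y) ≈ (12.2, -141.7).
Distances from that point to each station vs reported:
  Seismometer 0: calculated 283.5 vs reported 221.5 → residual 62.0 km
  Seismometer 1: calculated 293.4 vs reported 293.5 → residual 0.1 km
  Seismometer 2: calculated 199.8 vs reported 199.9 → residual 0.1 km
  Seismometer 3: calculated 220.2 vs reported 220.3 → residual 0.1 km
Seismometer 1, Seismometer 2, Seismometer 3 are mutually consistent (residuals ≈ 0); Seismometer 0 is off by 62.0 km.

Seismometer 0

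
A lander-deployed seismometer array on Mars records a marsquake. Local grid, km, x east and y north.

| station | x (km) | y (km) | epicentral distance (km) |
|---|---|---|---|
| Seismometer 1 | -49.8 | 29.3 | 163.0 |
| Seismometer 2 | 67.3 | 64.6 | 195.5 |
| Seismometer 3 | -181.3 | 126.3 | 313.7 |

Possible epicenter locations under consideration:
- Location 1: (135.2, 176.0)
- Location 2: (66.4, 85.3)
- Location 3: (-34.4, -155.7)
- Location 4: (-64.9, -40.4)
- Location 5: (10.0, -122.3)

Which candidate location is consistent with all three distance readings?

For each candidate, compare |candidate − station| to the reported distance:
Location 1: residuals Seismometer 1 73.1, Seismometer 2 65.0, Seismometer 3 6.7 → max 73.1 km
Location 2: residuals Seismometer 1 34.0, Seismometer 2 174.8, Seismometer 3 62.6 → max 174.8 km
Location 3: residuals Seismometer 1 22.6, Seismometer 2 47.1, Seismometer 3 4.3 → max 47.1 km
Location 4: residuals Seismometer 1 91.7, Seismometer 2 26.7, Seismometer 3 110.4 → max 110.4 km
Location 5: residuals Seismometer 1 0.0, Seismometer 2 0.0, Seismometer 3 0.0 → max 0.0 km
Only Location 5 has all residuals ≈ 0.

Location 5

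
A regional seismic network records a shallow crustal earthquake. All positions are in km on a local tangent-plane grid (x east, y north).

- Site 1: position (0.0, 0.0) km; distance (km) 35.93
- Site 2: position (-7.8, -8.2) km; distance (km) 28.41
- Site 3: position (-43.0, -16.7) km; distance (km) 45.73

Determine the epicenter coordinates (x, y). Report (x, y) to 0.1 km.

Circle about each station: x² + y² = 35.93²; (x + 7.8)² + (y + 8.2)² = 28.41²; (x + 43.0)² + (y + 16.7)² = 45.73².
Subtracting pairs of circle equations eliminates x²+y² and gives linear equations (the radical axes):
-15.6 x − 16.4 y = 611.92
-86.0 x − 33.4 y = 1327.62
Solving the 2×2 system: x ≈ -1.5, y ≈ -35.9 km.
Check against Site 1 (with the unrounded x, y): √(x²+y²) = 35.92 ≈ 35.93 km. ✓

(-1.5, -35.9)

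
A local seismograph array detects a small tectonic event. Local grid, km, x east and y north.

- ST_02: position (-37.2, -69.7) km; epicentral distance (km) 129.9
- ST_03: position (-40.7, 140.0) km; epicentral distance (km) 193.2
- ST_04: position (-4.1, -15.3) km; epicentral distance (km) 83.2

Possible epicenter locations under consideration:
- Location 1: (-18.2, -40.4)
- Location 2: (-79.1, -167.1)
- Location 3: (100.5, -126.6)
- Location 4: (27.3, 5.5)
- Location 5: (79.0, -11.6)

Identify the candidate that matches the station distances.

Location 5

For each candidate, compare |candidate − station| to the reported distance:
Location 1: residuals ST_02 95.0, ST_03 11.4, ST_04 54.4 → max 95.0 km
Location 2: residuals ST_02 23.9, ST_03 116.3, ST_04 86.1 → max 116.3 km
Location 3: residuals ST_02 19.1, ST_03 108.5, ST_04 69.5 → max 108.5 km
Location 4: residuals ST_02 30.8, ST_03 42.5, ST_04 45.5 → max 45.5 km
Location 5: residuals ST_02 0.0, ST_03 0.0, ST_04 0.0 → max 0.0 km
Only Location 5 has all residuals ≈ 0.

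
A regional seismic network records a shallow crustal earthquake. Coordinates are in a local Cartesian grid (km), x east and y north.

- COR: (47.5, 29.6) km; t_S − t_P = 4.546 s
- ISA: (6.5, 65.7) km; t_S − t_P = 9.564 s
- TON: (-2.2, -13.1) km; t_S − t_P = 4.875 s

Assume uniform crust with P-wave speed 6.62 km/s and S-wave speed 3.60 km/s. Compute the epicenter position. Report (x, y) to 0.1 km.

35.2 km east, -4.1 km north

Distance from S−P lag: d = Δt · v_P v_S / (v_P − v_S) = Δt · (6.62·3.60)/(6.62−3.60) ≈ 7.8914·Δt.
So d_COR = 35.87, d_ISA = 75.47, d_TON = 38.47 km.
Circle about each station: (x − 47.5)² + (y − 29.6)² = 35.87²; (x − 6.5)² + (y − 65.7)² = 75.47²; (x + 2.2)² + (y + 13.1)² = 38.47².
Subtracting pairs of circle equations eliminates x²+y² and gives linear equations (the radical axes):
-82.0 x + 72.2 y = -3182.73
-99.4 x − 85.4 y = -3149.24
Solving the 2×2 system: x ≈ 35.2, y ≈ -4.1 km.
Check against COR (with the unrounded x, y): √((x − 47.5)²+(y − 29.6)²) = 35.87 ≈ 35.87 km. ✓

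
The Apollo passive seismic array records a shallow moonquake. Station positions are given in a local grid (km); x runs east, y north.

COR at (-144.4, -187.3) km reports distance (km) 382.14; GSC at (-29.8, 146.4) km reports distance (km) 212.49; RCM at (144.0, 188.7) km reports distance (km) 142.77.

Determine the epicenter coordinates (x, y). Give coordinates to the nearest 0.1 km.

157.8 km east, 46.6 km north

Circle about each station: (x + 144.4)² + (y + 187.3)² = 382.14²; (x + 29.8)² + (y − 146.4)² = 212.49²; (x − 144.0)² + (y − 188.7)² = 142.77².
Subtracting the COR equation from the GSC and RCM equations removes the quadratic terms:
229.2 x + 667.4 y = 67267.33
576.8 x + 752.0 y = 126058.75
Solving the 2×2 system: x ≈ 157.8, y ≈ 46.6 km.
Check against COR (with the unrounded x, y): √((x + 144.4)²+(y + 187.3)²) = 382.14 ≈ 382.14 km. ✓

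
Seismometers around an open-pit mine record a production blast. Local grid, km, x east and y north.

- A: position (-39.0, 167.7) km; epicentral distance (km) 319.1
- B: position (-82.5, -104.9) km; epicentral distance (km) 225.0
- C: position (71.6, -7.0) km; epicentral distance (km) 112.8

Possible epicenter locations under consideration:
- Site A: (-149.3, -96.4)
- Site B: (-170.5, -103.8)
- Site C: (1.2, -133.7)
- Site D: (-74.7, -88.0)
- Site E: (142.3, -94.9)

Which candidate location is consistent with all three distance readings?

For each candidate, compare |candidate − station| to the reported distance:
Site A: residuals A 32.9, B 157.7, C 125.5 → max 157.7 km
Site B: residuals A 17.4, B 137.0, C 147.9 → max 147.9 km
Site C: residuals A 15.0, B 136.5, C 32.1 → max 136.5 km
Site D: residuals A 60.9, B 206.4, C 54.4 → max 206.4 km
Site E: residuals A 0.0, B 0.0, C 0.0 → max 0.0 km
Only Site E has all residuals ≈ 0.

Site E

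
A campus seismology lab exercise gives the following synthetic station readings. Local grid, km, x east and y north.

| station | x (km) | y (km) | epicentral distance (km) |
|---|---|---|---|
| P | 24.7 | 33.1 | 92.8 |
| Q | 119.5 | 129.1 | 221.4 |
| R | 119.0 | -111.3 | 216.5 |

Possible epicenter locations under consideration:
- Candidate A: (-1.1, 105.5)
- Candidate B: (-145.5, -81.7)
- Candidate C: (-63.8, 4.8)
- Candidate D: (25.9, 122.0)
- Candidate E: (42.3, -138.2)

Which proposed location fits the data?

For each candidate, compare |candidate − station| to the reported distance:
Candidate A: residuals P 15.9, Q 98.5, R 31.3 → max 98.5 km
Candidate B: residuals P 112.5, Q 117.2, R 49.7 → max 117.2 km
Candidate C: residuals P 0.1, Q 0.1, R 0.1 → max 0.1 km
Candidate D: residuals P 3.9, Q 127.5, R 34.7 → max 127.5 km
Candidate E: residuals P 79.4, Q 56.8, R 135.2 → max 135.2 km
Only Candidate C has all residuals ≈ 0.

Candidate C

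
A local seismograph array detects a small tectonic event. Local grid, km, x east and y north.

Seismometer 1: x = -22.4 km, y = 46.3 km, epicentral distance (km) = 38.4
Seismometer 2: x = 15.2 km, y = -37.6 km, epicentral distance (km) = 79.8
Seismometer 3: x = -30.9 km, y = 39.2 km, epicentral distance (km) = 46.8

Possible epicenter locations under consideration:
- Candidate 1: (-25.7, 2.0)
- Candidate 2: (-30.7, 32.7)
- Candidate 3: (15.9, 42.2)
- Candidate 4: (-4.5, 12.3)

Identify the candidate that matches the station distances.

For each candidate, compare |candidate − station| to the reported distance:
Candidate 1: residuals Seismometer 1 6.0, Seismometer 2 22.9, Seismometer 3 9.2 → max 22.9 km
Candidate 2: residuals Seismometer 1 22.5, Seismometer 2 4.2, Seismometer 3 40.3 → max 40.3 km
Candidate 3: residuals Seismometer 1 0.1, Seismometer 2 0.0, Seismometer 3 0.1 → max 0.1 km
Candidate 4: residuals Seismometer 1 0.0, Seismometer 2 26.2, Seismometer 3 9.1 → max 26.2 km
Only Candidate 3 has all residuals ≈ 0.

Candidate 3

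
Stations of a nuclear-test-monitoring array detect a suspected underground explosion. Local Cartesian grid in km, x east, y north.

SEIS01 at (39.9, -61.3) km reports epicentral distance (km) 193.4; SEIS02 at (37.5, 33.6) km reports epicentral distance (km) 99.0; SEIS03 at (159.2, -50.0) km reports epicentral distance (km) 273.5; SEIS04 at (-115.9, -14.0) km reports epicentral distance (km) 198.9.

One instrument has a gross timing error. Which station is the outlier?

Solve using three stations at a time. Using SEIS01, SEIS02, SEIS04 (subtract circle equations pairwise → linear system) gives (x, y) ≈ (20.2, 131.1).
Distances from that point to each station vs reported:
  SEIS01: calculated 193.4 vs reported 193.4 → residual 0.0 km
  SEIS02: calculated 99.0 vs reported 99.0 → residual 0.0 km
  SEIS03: calculated 228.3 vs reported 273.5 → residual 45.2 km
  SEIS04: calculated 198.9 vs reported 198.9 → residual 0.0 km
SEIS01, SEIS02, SEIS04 are mutually consistent (residuals ≈ 0); SEIS03 is off by 45.2 km.

SEIS03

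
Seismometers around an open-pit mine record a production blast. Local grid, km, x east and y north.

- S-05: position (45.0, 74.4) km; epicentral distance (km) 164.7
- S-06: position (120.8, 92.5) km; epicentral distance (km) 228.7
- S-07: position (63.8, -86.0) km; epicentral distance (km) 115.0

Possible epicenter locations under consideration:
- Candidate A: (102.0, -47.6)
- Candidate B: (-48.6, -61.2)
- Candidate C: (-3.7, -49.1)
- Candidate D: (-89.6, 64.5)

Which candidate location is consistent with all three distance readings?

Candidate B

For each candidate, compare |candidate − station| to the reported distance:
Candidate A: residuals S-05 30.0, S-06 87.3, S-07 60.8 → max 87.3 km
Candidate B: residuals S-05 0.1, S-06 0.0, S-07 0.1 → max 0.1 km
Candidate C: residuals S-05 31.9, S-06 40.2, S-07 38.1 → max 40.2 km
Candidate D: residuals S-05 29.7, S-06 16.4, S-07 99.9 → max 99.9 km
Only Candidate B has all residuals ≈ 0.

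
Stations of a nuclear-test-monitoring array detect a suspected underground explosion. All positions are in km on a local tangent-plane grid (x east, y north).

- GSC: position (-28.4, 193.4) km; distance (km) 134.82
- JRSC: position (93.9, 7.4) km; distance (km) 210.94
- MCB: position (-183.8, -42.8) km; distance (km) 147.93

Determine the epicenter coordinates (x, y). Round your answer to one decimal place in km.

x ≈ -103.6 km, y ≈ 81.5 km

Circle about each station: (x + 28.4)² + (y − 193.4)² = 134.82²; (x − 93.9)² + (y − 7.4)² = 210.94²; (x + 183.8)² + (y + 42.8)² = 147.93².
Subtracting the GSC equation from the JRSC and MCB equations removes the quadratic terms:
244.6 x − 372.0 y = -55657.40
-310.8 x − 472.4 y = -6302.69
Solving the 2×2 system: x ≈ -103.6, y ≈ 81.5 km.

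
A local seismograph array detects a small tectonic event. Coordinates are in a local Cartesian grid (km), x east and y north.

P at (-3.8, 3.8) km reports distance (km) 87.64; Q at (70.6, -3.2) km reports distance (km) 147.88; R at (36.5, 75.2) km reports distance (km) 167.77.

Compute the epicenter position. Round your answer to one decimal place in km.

Circle about each station: (x + 3.8)² + (y − 3.8)² = 87.64²; (x − 70.6)² + (y + 3.2)² = 147.88²; (x − 36.5)² + (y − 75.2)² = 167.77².
Subtracting the P equation from the Q and R equations removes the quadratic terms:
148.8 x − 14.0 y = -9222.00
80.6 x + 142.8 y = -13507.59
Solving the 2×2 system: x ≈ -67.3, y ≈ -56.6 km.
Check against P (with the unrounded x, y): √((x + 3.8)²+(y − 3.8)²) = 87.64 ≈ 87.64 km. ✓

x ≈ -67.3 km, y ≈ -56.6 km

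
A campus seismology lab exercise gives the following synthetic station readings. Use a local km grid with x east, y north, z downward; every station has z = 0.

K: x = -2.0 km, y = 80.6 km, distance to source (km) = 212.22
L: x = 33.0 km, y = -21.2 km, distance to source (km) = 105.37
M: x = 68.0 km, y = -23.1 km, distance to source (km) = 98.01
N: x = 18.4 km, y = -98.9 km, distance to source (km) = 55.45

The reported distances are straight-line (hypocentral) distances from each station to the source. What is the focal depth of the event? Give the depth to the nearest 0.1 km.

Each station gives a sphere (x−x_i)² + (y−y_i)² + z² = d_i² (stations at z=0).
Subtracting the K sphere from L and M: z² cancels, leaving linear equations in x and y:
70.0 x − 203.6 y = 28972.57
140.0 x − 207.4 y = 34088.62
Solving: x ≈ 66.605, y ≈ -119.402 km (keep extra digits for the depth step; rounded: 66.6, -119.4).
Then from the K sphere: z² = 212.22² − (x + 2.0)² − (y − 80.6)² with x = 66.605, y = -119.402, so z ≈ 18.163 ≈ 18.2 km.
Check against N (with the unrounded solution): distance 55.44 ≈ 55.45 km. ✓

18.2 km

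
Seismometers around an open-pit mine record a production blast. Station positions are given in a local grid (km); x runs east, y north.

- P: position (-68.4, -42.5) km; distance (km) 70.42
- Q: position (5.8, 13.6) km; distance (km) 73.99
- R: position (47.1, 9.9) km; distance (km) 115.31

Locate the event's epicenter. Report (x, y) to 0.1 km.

Circle about each station: (x + 68.4)² + (y + 42.5)² = 70.42²; (x − 5.8)² + (y − 13.6)² = 73.99²; (x − 47.1)² + (y − 9.9)² = 115.31².
Subtracting pairs of circle equations eliminates x²+y² and gives linear equations (the radical axes):
148.4 x + 112.2 y = -6781.75
231.0 x + 104.8 y = -12505.81
Solving the 2×2 system: x ≈ -66.8, y ≈ 27.9 km.
Check against P (with the unrounded x, y): √((x + 68.4)²+(y + 42.5)²) = 70.42 ≈ 70.42 km. ✓

x ≈ -66.8 km, y ≈ 27.9 km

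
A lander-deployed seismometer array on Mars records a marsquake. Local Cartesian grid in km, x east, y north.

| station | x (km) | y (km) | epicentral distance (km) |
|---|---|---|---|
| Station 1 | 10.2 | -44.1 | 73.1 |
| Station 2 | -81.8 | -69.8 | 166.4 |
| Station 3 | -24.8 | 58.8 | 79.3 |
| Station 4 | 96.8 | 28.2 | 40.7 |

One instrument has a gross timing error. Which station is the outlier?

Station 3

Solve using three stations at a time. Using Station 1, Station 2, Station 4 (subtract circle equations pairwise → linear system) gives (x, y) ≈ (70.5, -2.8).
Distances from that point to each station vs reported:
  Station 1: calculated 73.1 vs reported 73.1 → residual 0.0 km
  Station 2: calculated 166.4 vs reported 166.4 → residual 0.0 km
  Station 3: calculated 113.5 vs reported 79.3 → residual 34.2 km
  Station 4: calculated 40.7 vs reported 40.7 → residual 0.0 km
Station 1, Station 2, Station 4 are mutually consistent (residuals ≈ 0); Station 3 is off by 34.2 km.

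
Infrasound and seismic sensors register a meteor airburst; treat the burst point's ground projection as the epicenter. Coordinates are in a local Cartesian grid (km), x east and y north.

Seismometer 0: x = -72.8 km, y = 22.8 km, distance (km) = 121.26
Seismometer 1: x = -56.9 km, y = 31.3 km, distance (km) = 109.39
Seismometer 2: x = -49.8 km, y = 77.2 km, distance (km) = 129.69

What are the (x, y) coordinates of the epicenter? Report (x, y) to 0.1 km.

Circle about each station: (x + 72.8)² + (y − 22.8)² = 121.26²; (x + 56.9)² + (y − 31.3)² = 109.39²; (x + 49.8)² + (y − 77.2)² = 129.69².
Subtracting the Seismometer 0 equation from the Seismometer 1 and Seismometer 2 equations removes the quadratic terms:
31.8 x + 17.0 y = 1135.44
46.0 x + 108.8 y = 504.69
Solving the 2×2 system: x ≈ 42.9, y ≈ -13.5 km.
Check against Seismometer 0 (with the unrounded x, y): √((x + 72.8)²+(y − 22.8)²) = 121.29 ≈ 121.26 km. ✓

(42.9, -13.5)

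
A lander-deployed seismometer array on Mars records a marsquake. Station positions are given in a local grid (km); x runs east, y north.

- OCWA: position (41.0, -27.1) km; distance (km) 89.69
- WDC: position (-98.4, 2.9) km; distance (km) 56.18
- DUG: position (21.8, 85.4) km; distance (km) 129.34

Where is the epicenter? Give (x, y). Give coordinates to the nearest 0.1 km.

(-48.6, -23.1)

Circle about each station: (x − 41.0)² + (y + 27.1)² = 89.69²; (x + 98.4)² + (y − 2.9)² = 56.18²; (x − 21.8)² + (y − 85.4)² = 129.34².
Subtracting pairs of circle equations eliminates x²+y² and gives linear equations (the radical axes):
-278.8 x + 60.0 y = 12163.66
-38.4 x + 225.0 y = -3331.55
Solving the 2×2 system: x ≈ -48.6, y ≈ -23.1 km.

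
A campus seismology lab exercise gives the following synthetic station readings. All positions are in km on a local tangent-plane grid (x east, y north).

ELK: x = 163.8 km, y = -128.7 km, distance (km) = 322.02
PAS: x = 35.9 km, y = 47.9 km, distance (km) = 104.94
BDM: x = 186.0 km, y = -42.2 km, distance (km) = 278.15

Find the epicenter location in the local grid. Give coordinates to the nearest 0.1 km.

(-38.8, 121.6)

Circle about each station: (x − 163.8)² + (y + 128.7)² = 322.02²; (x − 35.9)² + (y − 47.9)² = 104.94²; (x − 186.0)² + (y + 42.2)² = 278.15².
Subtracting the ELK equation from the PAS and BDM equations removes the quadratic terms:
-255.8 x + 353.2 y = 52873.57
44.4 x + 173.0 y = 19312.17
Solving the 2×2 system: x ≈ -38.8, y ≈ 121.6 km.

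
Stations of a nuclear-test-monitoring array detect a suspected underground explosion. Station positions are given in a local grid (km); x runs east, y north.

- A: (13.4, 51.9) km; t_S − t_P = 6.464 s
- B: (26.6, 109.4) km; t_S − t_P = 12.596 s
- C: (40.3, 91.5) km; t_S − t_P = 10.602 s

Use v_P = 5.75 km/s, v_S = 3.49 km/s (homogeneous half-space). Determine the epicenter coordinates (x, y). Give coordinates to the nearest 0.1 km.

Distance from S−P lag: d = Δt · v_P v_S / (v_P − v_S) = Δt · (5.75·3.49)/(5.75−3.49) ≈ 8.8794·Δt.
So d_A = 57.40, d_B = 111.85, d_C = 94.14 km.
Circle about each station: (x − 13.4)² + (y − 51.9)² = 57.40²; (x − 26.6)² + (y − 109.4)² = 111.85²; (x − 40.3)² + (y − 91.5)² = 94.14².
Subtracting the A equation from the B and C equations removes the quadratic terms:
26.4 x + 115.0 y = 587.09
53.8 x + 79.2 y = 1555.59
Solving the 2×2 system: x ≈ 32.3, y ≈ -2.3 km.
Check against A (with the unrounded x, y): √((x − 13.4)²+(y − 51.9)²) = 57.42 ≈ 57.40 km. ✓

(32.3, -2.3)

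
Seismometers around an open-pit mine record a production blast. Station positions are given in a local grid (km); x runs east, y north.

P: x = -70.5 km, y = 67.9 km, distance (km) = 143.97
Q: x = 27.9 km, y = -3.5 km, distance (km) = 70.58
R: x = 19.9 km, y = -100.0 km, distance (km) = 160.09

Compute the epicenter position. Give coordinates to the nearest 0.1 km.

Circle about each station: (x + 70.5)² + (y − 67.9)² = 143.97²; (x − 27.9)² + (y + 3.5)² = 70.58²; (x − 19.9)² + (y + 100.0)² = 160.09².
Subtracting the P equation from the Q and R equations removes the quadratic terms:
196.8 x − 142.8 y = 6955.82
180.8 x − 335.8 y = -4086.10
Solving the 2×2 system: x ≈ 72.5, y ≈ 51.2 km.
Check against P (with the unrounded x, y): √((x + 70.5)²+(y − 67.9)²) = 143.97 ≈ 143.97 km. ✓

(72.5, 51.2)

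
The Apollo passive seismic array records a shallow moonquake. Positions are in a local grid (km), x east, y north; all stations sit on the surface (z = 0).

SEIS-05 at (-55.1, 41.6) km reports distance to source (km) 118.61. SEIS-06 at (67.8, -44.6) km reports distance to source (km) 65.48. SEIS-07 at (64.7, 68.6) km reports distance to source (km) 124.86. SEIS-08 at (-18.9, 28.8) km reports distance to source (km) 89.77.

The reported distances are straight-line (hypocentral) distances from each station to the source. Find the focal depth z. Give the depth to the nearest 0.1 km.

44.1 km

Each station gives a sphere (x−x_i)² + (y−y_i)² + z² = d_i² (stations at z=0).
Subtracting the SEIS-05 sphere from SEIS-06 and SEIS-07: z² cancels, leaving linear equations in x and y:
245.8 x − 172.4 y = 11600.13
239.6 x + 54.0 y = 2603.79
Solving: x ≈ 19.701, y ≈ -39.197 km (keep extra digits for the depth step; rounded: 19.7, -39.2).
Then from the SEIS-05 sphere: z² = 118.61² − (x + 55.1)² − (y − 41.6)² with x = 19.701, y = -39.197, so z ≈ 44.102 ≈ 44.1 km.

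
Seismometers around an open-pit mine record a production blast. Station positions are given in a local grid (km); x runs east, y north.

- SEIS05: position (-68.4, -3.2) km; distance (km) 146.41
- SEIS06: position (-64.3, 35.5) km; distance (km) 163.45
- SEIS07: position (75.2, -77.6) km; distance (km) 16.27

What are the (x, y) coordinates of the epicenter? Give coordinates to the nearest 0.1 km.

Circle about each station: (x + 68.4)² + (y + 3.2)² = 146.41²; (x + 64.3)² + (y − 35.5)² = 163.45²; (x − 75.2)² + (y + 77.6)² = 16.27².
Subtracting pairs of circle equations eliminates x²+y² and gives linear equations (the radical axes):
8.2 x + 77.4 y = -4574.07
287.2 x − 148.8 y = 28159.18
Solving the 2×2 system: x ≈ 63.9, y ≈ -65.9 km.

63.9 km east, -65.9 km north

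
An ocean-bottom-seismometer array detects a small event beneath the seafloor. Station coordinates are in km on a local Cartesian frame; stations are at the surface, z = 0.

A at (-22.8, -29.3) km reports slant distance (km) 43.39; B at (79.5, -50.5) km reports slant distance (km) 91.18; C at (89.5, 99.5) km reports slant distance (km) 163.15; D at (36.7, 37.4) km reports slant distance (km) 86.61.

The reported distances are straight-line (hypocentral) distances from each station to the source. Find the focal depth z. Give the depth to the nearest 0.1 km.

Each station gives a sphere (x−x_i)² + (y−y_i)² + z² = d_i² (stations at z=0).
Subtracting the A sphere from B and C: z² cancels, leaving linear equations in x and y:
204.6 x − 42.4 y = 1061.07
224.6 x + 257.6 y = -8203.06
Solving: x ≈ -1.197, y ≈ -30.801 km (keep extra digits for the depth step; rounded: -1.2, -30.8).
Then from the A sphere: z² = 43.39² − (x + 22.8)² − (y + 29.3)² with x = -1.197, y = -30.801, so z ≈ 37.600 ≈ 37.6 km.

depth ≈ 37.6 km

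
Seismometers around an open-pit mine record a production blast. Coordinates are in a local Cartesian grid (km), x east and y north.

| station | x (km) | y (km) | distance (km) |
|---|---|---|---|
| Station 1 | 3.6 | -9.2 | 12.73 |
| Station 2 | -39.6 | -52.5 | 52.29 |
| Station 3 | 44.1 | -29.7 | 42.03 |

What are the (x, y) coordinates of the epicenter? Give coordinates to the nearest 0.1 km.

Circle about each station: (x − 3.6)² + (y + 9.2)² = 12.73²; (x + 39.6)² + (y + 52.5)² = 52.29²; (x − 44.1)² + (y + 29.7)² = 42.03².
Subtracting the Station 1 equation from the Station 2 and Station 3 equations removes the quadratic terms:
-86.4 x − 86.6 y = 1654.62
81.0 x − 41.0 y = 1124.83
Solving the 2×2 system: x ≈ 2.8, y ≈ -21.9 km.
Check against Station 1 (with the unrounded x, y): √((x − 3.6)²+(y + 9.2)²) = 12.73 ≈ 12.73 km. ✓

2.8 km east, -21.9 km north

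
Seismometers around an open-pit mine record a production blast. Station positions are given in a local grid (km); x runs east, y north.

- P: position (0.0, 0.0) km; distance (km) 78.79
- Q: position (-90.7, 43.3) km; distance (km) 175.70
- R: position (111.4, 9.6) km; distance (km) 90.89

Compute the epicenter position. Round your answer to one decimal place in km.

x ≈ 52.0 km, y ≈ -59.2 km

Circle about each station: x² + y² = 78.79²; (x + 90.7)² + (y − 43.3)² = 175.70²; (x − 111.4)² + (y − 9.6)² = 90.89².
Subtracting the P equation from the Q and R equations removes the quadratic terms:
-181.4 x + 86.6 y = -14561.25
222.8 x + 19.2 y = 10448.99
Solving the 2×2 system: x ≈ 52.0, y ≈ -59.2 km.
Check against P (with the unrounded x, y): √(x²+y²) = 78.81 ≈ 78.79 km. ✓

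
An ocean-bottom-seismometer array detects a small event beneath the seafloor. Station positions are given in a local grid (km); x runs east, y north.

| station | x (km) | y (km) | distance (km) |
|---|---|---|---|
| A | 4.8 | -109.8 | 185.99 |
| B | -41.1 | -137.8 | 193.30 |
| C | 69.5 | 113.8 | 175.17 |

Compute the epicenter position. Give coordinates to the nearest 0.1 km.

Circle about each station: (x − 4.8)² + (y + 109.8)² = 185.99²; (x + 41.1)² + (y + 137.8)² = 193.30²; (x − 69.5)² + (y − 113.8)² = 175.17².
Subtracting the A equation from the B and C equations removes the quadratic terms:
-91.8 x − 56.0 y = 5826.36
129.4 x + 447.2 y = 9609.36
Solving the 2×2 system: x ≈ -93.0, y ≈ 48.4 km.

x ≈ -93.0 km, y ≈ 48.4 km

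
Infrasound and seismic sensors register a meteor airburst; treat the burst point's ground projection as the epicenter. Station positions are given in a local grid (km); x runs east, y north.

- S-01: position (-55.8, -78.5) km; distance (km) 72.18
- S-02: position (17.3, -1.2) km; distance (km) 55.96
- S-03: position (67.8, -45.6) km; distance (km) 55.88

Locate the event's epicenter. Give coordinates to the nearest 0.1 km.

13.1 km east, -57.0 km north

Circle about each station: (x + 55.8)² + (y + 78.5)² = 72.18²; (x − 17.3)² + (y + 1.2)² = 55.96²; (x − 67.8)² + (y + 45.6)² = 55.88².
Subtracting the S-01 equation from the S-02 and S-03 equations removes the quadratic terms:
146.2 x + 154.6 y = -6896.73
247.2 x + 65.8 y = -512.31
Solving the 2×2 system: x ≈ 13.1, y ≈ -57.0 km.
Check against S-01 (with the unrounded x, y): √((x + 55.8)²+(y + 78.5)²) = 72.18 ≈ 72.18 km. ✓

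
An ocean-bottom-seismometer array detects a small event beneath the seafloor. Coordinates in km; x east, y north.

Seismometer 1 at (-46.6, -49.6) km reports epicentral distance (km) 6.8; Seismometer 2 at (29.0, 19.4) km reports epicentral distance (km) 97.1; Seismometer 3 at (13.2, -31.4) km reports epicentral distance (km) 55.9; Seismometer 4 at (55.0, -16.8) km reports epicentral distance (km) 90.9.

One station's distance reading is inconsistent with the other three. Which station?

Solve using three stations at a time. Using Seismometer 1, Seismometer 2, Seismometer 3 (subtract circle equations pairwise → linear system) gives (x, y) ≈ (-39.8, -49.1).
Distances from that point to each station vs reported:
  Seismometer 1: calculated 6.8 vs reported 6.8 → residual 0.0 km
  Seismometer 2: calculated 97.1 vs reported 97.1 → residual 0.0 km
  Seismometer 3: calculated 55.9 vs reported 55.9 → residual 0.0 km
  Seismometer 4: calculated 100.2 vs reported 90.9 → residual 9.3 km
Seismometer 1, Seismometer 2, Seismometer 3 are mutually consistent (residuals ≈ 0); Seismometer 4 is off by 9.3 km.

Seismometer 4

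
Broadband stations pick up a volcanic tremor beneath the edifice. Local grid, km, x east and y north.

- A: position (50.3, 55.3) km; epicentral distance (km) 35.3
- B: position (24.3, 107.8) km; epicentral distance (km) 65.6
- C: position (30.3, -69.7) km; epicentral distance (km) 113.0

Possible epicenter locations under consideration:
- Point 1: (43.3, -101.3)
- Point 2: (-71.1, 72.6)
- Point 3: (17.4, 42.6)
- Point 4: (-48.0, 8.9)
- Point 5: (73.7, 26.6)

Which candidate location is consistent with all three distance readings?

For each candidate, compare |candidate − station| to the reported distance:
Point 1: residuals A 121.5, B 144.4, C 78.8 → max 144.4 km
Point 2: residuals A 87.3, B 36.1, C 61.7 → max 87.3 km
Point 3: residuals A 0.0, B 0.0, C 0.0 → max 0.0 km
Point 4: residuals A 73.4, B 56.9, C 2.1 → max 73.4 km
Point 5: residuals A 1.7, B 29.4, C 7.4 → max 29.4 km
Only Point 3 has all residuals ≈ 0.

Point 3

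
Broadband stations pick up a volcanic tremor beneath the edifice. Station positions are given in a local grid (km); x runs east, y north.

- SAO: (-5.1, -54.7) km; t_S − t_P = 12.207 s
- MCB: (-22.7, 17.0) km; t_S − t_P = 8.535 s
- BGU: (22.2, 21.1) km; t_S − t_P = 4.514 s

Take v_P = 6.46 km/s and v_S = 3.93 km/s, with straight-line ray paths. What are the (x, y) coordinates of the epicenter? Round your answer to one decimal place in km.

Distance from S−P lag: d = Δt · v_P v_S / (v_P − v_S) = Δt · (6.46·3.93)/(6.46−3.93) ≈ 10.0347·Δt.
So d_SAO = 122.49, d_MCB = 85.65, d_BGU = 45.30 km.
Circle about each station: (x + 5.1)² + (y + 54.7)² = 122.49²; (x + 22.7)² + (y − 17.0)² = 85.65²; (x − 22.2)² + (y − 21.1)² = 45.30².
Subtracting pairs of circle equations eliminates x²+y² and gives linear equations (the radical axes):
-35.2 x + 143.4 y = 5454.07
54.6 x + 151.6 y = 10871.66
Solving the 2×2 system: x ≈ 55.6, y ≈ 51.7 km.
Check against SAO (with the unrounded x, y): √((x + 5.1)²+(y + 54.7)²) = 122.49 ≈ 122.49 km. ✓

(55.6, 51.7)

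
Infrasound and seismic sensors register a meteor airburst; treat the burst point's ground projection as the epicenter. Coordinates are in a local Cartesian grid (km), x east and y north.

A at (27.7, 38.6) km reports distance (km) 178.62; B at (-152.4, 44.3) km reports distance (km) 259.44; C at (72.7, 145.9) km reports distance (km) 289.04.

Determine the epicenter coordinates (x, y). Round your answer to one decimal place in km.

Circle about each station: (x − 27.7)² + (y − 38.6)² = 178.62²; (x + 152.4)² + (y − 44.3)² = 259.44²; (x − 72.7)² + (y − 145.9)² = 289.04².
Subtracting the A equation from the B and C equations removes the quadratic terms:
-360.2 x + 11.4 y = -12473.01
90.0 x + 214.6 y = -27324.17
Solving the 2×2 system: x ≈ 30.2, y ≈ -140.0 km.

x ≈ 30.2 km, y ≈ -140.0 km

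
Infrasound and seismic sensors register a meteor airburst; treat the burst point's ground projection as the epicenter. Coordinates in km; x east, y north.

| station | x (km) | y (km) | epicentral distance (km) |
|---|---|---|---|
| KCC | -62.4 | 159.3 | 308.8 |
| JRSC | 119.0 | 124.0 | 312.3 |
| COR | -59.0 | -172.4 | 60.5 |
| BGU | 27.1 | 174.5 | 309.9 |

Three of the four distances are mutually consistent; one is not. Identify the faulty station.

KCC

Solve using three stations at a time. Using JRSC, COR, BGU (subtract circle equations pairwise → linear system) gives (x, y) ≈ (-80.8, -116.0).
Distances from that point to each station vs reported:
  KCC: calculated 275.9 vs reported 308.8 → residual 32.9 km
  JRSC: calculated 312.3 vs reported 312.3 → residual 0.0 km
  COR: calculated 60.5 vs reported 60.5 → residual 0.0 km
  BGU: calculated 309.9 vs reported 309.9 → residual 0.0 km
JRSC, COR, BGU are mutually consistent (residuals ≈ 0); KCC is off by 32.9 km.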